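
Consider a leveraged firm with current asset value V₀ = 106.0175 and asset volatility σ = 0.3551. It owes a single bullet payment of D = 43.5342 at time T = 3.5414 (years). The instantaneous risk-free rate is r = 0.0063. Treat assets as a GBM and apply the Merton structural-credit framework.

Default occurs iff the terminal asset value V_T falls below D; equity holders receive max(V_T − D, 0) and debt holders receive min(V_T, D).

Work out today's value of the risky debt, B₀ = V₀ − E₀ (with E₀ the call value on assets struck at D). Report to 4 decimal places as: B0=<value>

Work the structural quantities from V₀ = 106.0175 against face 43.5342:
d₁ = [ln(V₀/D) + (r + σ²/2)T] / (σ√T)
   = [ln(106.0175/43.5342) + (0.0063 + 0.5·0.3551²)·3.5414] / (0.3551·√3.5414)
   = [0.890057 + 0.245589] / 0.668249 = 1.699437
d₂ = d₁ − σ√T = 1.699437 − 0.668249 = 1.031188
N(d₁) = 0.955382,  N(d₂) = 0.848774,  e^(−rT) = 0.977936
E₀ = V₀·N(d₁) − D·e^(−rT)·N(d₂)
   = 106.0175·0.955382 − 43.5342·0.977936·0.848774 = 65.151751
B₀ = V₀ − E₀ = 106.0175 − 65.151751 = 40.865749

B0=40.8657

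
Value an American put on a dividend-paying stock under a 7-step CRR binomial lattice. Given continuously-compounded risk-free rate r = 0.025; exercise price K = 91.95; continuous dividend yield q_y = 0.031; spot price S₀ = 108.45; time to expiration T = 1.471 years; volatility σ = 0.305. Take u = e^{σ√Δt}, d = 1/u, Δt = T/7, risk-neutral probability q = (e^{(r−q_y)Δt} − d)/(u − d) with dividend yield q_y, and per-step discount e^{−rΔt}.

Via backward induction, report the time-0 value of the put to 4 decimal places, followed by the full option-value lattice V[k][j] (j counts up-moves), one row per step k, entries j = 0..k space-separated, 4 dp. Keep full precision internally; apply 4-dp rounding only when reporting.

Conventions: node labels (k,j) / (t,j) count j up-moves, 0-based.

params: Δt=0.21014 u=1.15006 d=0.86952 q=0.46061 e^(-rΔt)=0.99476
t_7 payoffs: 51.1951 38.0458 20.6539 0.0000 0.0000 0.0000 0.0000 0.0000
k=6: node(6,0) S=46.8707 payoff=45.0793 vs cont=44.9018 → 45.0793 [stop]  node(6,1) S=61.9932 payoff=29.9568 vs cont=29.8775 → 29.9568 [stop]  node(6,2) S=81.9949 payoff=9.9551 vs cont=11.0821 → 11.0821 [wait]  node(6,3) S=108.4500 payoff=0.0000 vs cont=0.0000 → 0.0000 [wait]  node(6,4) S=143.4407 payoff=0.0000 vs cont=0.0000 → 0.0000 [wait]  node(6,5) S=189.7208 payoff=0.0000 vs cont=0.0000 → 0.0000 [wait]  node(6,6) S=250.9330 payoff=0.0000 vs cont=0.0000 → 0.0000 [wait]
k=5: node(5,0) S=53.9042 payoff=38.0458 vs cont=37.9140 → 38.0458 [stop]  node(5,1) S=71.2961 payoff=20.6539 vs cont=21.1515 → 21.1515 [wait]  node(5,2) S=94.2992 payoff=0.0000 vs cont=5.9463 → 5.9463 [wait]  node(5,3) S=124.7243 payoff=0.0000 vs cont=0.0000 → 0.0000 [wait]  node(5,4) S=164.9657 payoff=0.0000 vs cont=0.0000 → 0.0000 [wait]  node(5,5) S=218.1908 payoff=0.0000 vs cont=0.0000 → 0.0000 [wait]
k=4: node(4,0) S=61.9932 payoff=29.9568 vs cont=30.1055 → 30.1055 [wait]  node(4,1) S=81.9949 payoff=9.9551 vs cont=14.0737 → 14.0737 [wait]  node(4,2) S=108.4500 payoff=0.0000 vs cont=3.1905 → 3.1905 [wait]  node(4,3) S=143.4407 payoff=0.0000 vs cont=0.0000 → 0.0000 [wait]  node(4,4) S=189.7208 payoff=0.0000 vs cont=0.0000 → 0.0000 [wait]
k=3: node(3,0) S=71.2961 payoff=20.6539 vs cont=22.6020 → 22.6020 [wait]  node(3,1) S=94.2992 payoff=0.0000 vs cont=9.0133 → 9.0133 [wait]  node(3,2) S=124.7243 payoff=0.0000 vs cont=1.7119 → 1.7119 [wait]  node(3,3) S=164.9657 payoff=0.0000 vs cont=0.0000 → 0.0000 [wait]
k=2: node(2,0) S=81.9949 payoff=9.9551 vs cont=16.2573 → 16.2573 [wait]  node(2,1) S=108.4500 payoff=0.0000 vs cont=5.6206 → 5.6206 [wait]  node(2,2) S=143.4407 payoff=0.0000 vs cont=0.9186 → 0.9186 [wait]
k=1: node(1,0) S=94.2992 payoff=0.0000 vs cont=11.2984 → 11.2984 [wait]  node(1,1) S=124.7243 payoff=0.0000 vs cont=3.4367 → 3.4367 [wait]
k=0: node(0,0) S=108.4500 payoff=0.0000 vs cont=7.6370 → 7.6370 [wait]

price = 7.6370
tree:
7.6370
11.2984 3.4367
16.2573 5.6206 0.9186
22.6020 9.0133 1.7119 0.0000
30.1055 14.0737 3.1905 0.0000 0.0000
38.0458 21.1515 5.9463 0.0000 0.0000 0.0000
45.0793 29.9568 11.0821 0.0000 0.0000 0.0000 0.0000
51.1951 38.0458 20.6539 0.0000 0.0000 0.0000 0.0000 0.0000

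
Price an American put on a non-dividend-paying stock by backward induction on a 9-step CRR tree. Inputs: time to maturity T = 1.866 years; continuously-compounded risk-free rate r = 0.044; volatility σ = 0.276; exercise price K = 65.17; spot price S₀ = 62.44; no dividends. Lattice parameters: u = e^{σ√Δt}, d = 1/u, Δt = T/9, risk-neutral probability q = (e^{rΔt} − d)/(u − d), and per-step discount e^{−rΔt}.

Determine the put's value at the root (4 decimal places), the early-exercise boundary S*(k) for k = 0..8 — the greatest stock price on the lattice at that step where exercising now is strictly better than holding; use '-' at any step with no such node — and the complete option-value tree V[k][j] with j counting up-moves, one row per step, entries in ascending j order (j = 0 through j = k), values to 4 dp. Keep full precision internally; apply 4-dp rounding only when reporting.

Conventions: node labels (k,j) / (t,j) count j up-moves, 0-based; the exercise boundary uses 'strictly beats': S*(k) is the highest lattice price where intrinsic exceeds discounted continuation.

Δt=0.20733, u=1.13391, d=0.88190, q=0.50499, disc=e^(-rΔt)=0.99092
k=9 terminal: V=max(K-S,0) → 45.0212 39.2636 31.8606 22.3423 10.1040 0.0000 0.0000 0.0000 0.0000 0.0000
k=8: j=0 S=22.8470 intr=42.3230 cont=41.7312 V=42.3230[EX]; j=1 S=29.3756 intr=35.7944 cont=35.2026 V=35.7944[EX]; j=2 S=37.7699 intr=27.4001 cont=26.8083 V=27.4001[EX]; j=3 S=48.5629 intr=16.6071 cont=16.0153 V=16.6071[EX]; j=4 S=62.4400 intr=2.7300 cont=4.9562 V=4.9562[hold]; j=5 S=80.2826 intr=0.0000 cont=0.0000 V=0.0000[hold]; j=6 S=103.2239 intr=0.0000 cont=0.0000 V=0.0000[hold]; j=7 S=132.7207 intr=0.0000 cont=0.0000 V=0.0000[hold]; j=8 S=170.6465 intr=0.0000 cont=0.0000 V=0.0000[hold]  S*(8)=48.5629
k=7: j=0 S=25.9064 intr=39.2636 cont=38.6717 V=39.2636[EX]; j=1 S=33.3094 intr=31.8606 cont=31.2688 V=31.8606[EX]; j=2 S=42.8277 intr=22.3423 cont=21.7505 V=22.3423[EX]; j=3 S=55.0660 intr=10.1040 cont=10.6262 V=10.6262[hold]; j=4 S=70.8015 intr=0.0000 cont=2.4311 V=2.4311[hold]; j=5 S=91.0334 intr=0.0000 cont=0.0000 V=0.0000[hold]; j=6 S=117.0468 intr=0.0000 cont=0.0000 V=0.0000[hold]; j=7 S=150.4936 intr=0.0000 cont=0.0000 V=0.0000[hold]  S*(7)=42.8277
k=6: j=0 S=29.3756 intr=35.7944 cont=35.2026 V=35.7944[EX]; j=1 S=37.7699 intr=27.4001 cont=26.8083 V=27.4001[EX]; j=2 S=48.5629 intr=16.6071 cont=16.2766 V=16.6071[EX]; j=3 S=62.4400 intr=2.7300 cont=6.4288 V=6.4288[hold]; j=4 S=80.2826 intr=0.0000 cont=1.1925 V=1.1925[hold]; j=5 S=103.2239 intr=0.0000 cont=0.0000 V=0.0000[hold]; j=6 S=132.7207 intr=0.0000 cont=0.0000 V=0.0000[hold]  S*(6)=48.5629
k=5: j=0 S=33.3094 intr=31.8606 cont=31.2688 V=31.8606[EX]; j=1 S=42.8277 intr=22.3423 cont=21.7505 V=22.3423[EX]; j=2 S=55.0660 intr=10.1040 cont=11.3631 V=11.3631[hold]; j=3 S=70.8015 intr=0.0000 cont=3.7502 V=3.7502[hold]; j=4 S=91.0334 intr=0.0000 cont=0.5849 V=0.5849[hold]; j=5 S=117.0468 intr=0.0000 cont=0.0000 V=0.0000[hold]  S*(5)=42.8277
k=4: j=0 S=37.7699 intr=27.4001 cont=26.8083 V=27.4001[EX]; j=1 S=48.5629 intr=16.6071 cont=16.6454 V=16.6454[hold]; j=2 S=62.4400 intr=2.7300 cont=7.4504 V=7.4504[hold]; j=3 S=80.2826 intr=0.0000 cont=2.1322 V=2.1322[hold]; j=4 S=103.2239 intr=0.0000 cont=0.2869 V=0.2869[hold]  S*(4)=37.7699
k=3: j=0 S=42.8277 intr=22.3423 cont=21.7696 V=22.3423[EX]; j=1 S=55.0660 intr=10.1040 cont=11.8930 V=11.8930[hold]; j=2 S=70.8015 intr=0.0000 cont=4.7215 V=4.7215[hold]; j=3 S=91.0334 intr=0.0000 cont=1.1895 V=1.1895[hold]  S*(3)=42.8277
k=2: j=0 S=48.5629 intr=16.6071 cont=16.9105 V=16.9105[hold]; j=1 S=62.4400 intr=2.7300 cont=8.1964 V=8.1964[hold]; j=2 S=80.2826 intr=0.0000 cont=2.9112 V=2.9112[hold]  S*(2)=-
k=1: j=0 S=55.0660 intr=10.1040 cont=12.3964 V=12.3964[hold]; j=1 S=70.8015 intr=0.0000 cont=5.4772 V=5.4772[hold]  S*(1)=-
k=0: j=0 S=62.4400 intr=2.7300 cont=8.8214 V=8.8214[hold]  S*(0)=-

price = 8.8214
boundary = - - - 42.8277 37.7699 42.8277 48.5629 42.8277 48.5629
tree:
8.8214
12.3964 5.4772
16.9105 8.1964 2.9112
22.3423 11.8930 4.7215 1.1895
27.4001 16.6454 7.4504 2.1322 0.2869
31.8606 22.3423 11.3631 3.7502 0.5849 0.0000
35.7944 27.4001 16.6071 6.4288 1.1925 0.0000 0.0000
39.2636 31.8606 22.3423 10.6262 2.4311 0.0000 0.0000 0.0000
42.3230 35.7944 27.4001 16.6071 4.9562 0.0000 0.0000 0.0000 0.0000
45.0212 39.2636 31.8606 22.3423 10.1040 0.0000 0.0000 0.0000 0.0000 0.0000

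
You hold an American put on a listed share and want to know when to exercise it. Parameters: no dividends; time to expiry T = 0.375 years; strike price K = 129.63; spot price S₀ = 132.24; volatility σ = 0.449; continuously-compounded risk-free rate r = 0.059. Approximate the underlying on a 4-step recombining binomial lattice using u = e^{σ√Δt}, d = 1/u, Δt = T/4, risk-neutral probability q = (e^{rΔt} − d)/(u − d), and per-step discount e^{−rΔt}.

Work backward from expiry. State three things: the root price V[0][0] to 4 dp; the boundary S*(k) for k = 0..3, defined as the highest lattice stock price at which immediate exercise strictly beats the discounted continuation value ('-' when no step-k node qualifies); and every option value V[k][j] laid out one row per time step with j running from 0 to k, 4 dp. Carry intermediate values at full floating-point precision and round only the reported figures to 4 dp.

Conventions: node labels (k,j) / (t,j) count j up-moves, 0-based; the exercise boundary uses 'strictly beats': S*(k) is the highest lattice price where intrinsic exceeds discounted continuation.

Δt=0.09375, u=1.14738, d=0.87155, q=0.48579, disc=e^(-rΔt)=0.99448
k=4 terminal: V=max(K-S,0) → 53.3273 29.1797 0.0000 0.0000 0.0000
k=3: j=0 S=87.5479 intr=42.0821 cont=41.3671 V=42.0821[EX]; j=1 S=115.2543 intr=14.3757 cont=14.9216 V=14.9216[hold]; j=2 S=151.7290 intr=0.0000 cont=0.0000 V=0.0000[hold]; j=3 S=199.7469 intr=0.0000 cont=0.0000 V=0.0000[hold]  S*(3)=87.5479
k=2: j=0 S=100.4503 intr=29.1797 cont=28.7284 V=29.1797[EX]; j=1 S=132.2400 intr=0.0000 cont=7.6305 V=7.6305[hold]; j=2 S=174.0902 intr=0.0000 cont=0.0000 V=0.0000[hold]  S*(2)=100.4503
k=1: j=0 S=115.2543 intr=14.3757 cont=18.6080 V=18.6080[hold]; j=1 S=151.7290 intr=0.0000 cont=3.9020 V=3.9020[hold]  S*(1)=-
k=0: j=0 S=132.2400 intr=0.0000 cont=11.4007 V=11.4007[hold]  S*(0)=-

price = 11.4007
boundary = - - 100.4503 87.5479
tree:
11.4007
18.6080 3.9020
29.1797 7.6305 0.0000
42.0821 14.9216 0.0000 0.0000
53.3273 29.1797 0.0000 0.0000 0.0000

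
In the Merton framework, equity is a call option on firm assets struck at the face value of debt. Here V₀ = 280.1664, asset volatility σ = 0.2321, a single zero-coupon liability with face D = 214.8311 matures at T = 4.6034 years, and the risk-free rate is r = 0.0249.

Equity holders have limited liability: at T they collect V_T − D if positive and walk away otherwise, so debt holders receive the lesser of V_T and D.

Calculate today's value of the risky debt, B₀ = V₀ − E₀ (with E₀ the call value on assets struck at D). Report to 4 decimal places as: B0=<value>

B0=177.0433

Equity is a call on the firm's assets struck at D = 214.8311:
d₁ = [ln(V₀/D) + (r + σ²/2)T] / (σ√T)
   = [ln(280.1664/214.8311) + (0.0249 + 0.5·0.2321²)·4.6034] / (0.2321·√4.6034)
   = [0.265532 + 0.238618] / 0.497983 = 1.012384
d₂ = d₁ − σ√T = 1.012384 − 0.497983 = 0.514401
N(d₁) = 0.844323,  N(d₂) = 0.696514,  e^(−rT) = 0.891701
E₀ = V₀·N(d₁) − D·e^(−rT)·N(d₂)
   = 280.1664·0.844323 − 214.8311·0.891701·0.696514 = 103.123089
B₀ = V₀ − E₀ = 280.1664 − 103.123089 = 177.043311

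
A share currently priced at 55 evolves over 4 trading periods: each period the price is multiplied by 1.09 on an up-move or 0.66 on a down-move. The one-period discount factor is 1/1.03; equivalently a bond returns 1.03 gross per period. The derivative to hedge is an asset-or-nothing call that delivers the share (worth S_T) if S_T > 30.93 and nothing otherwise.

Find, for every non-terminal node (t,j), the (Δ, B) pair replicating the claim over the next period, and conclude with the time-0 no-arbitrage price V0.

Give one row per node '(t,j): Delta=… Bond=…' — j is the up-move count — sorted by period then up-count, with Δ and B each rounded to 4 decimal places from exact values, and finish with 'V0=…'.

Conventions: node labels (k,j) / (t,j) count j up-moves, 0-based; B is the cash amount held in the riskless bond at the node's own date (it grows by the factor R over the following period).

Arbitrage-free pricing uses the up-move probability p* = (R−d)/(u−d) = 0.8605, discounting each step at R = 1.03.
Expiry values: V(4,0)=0.0000, V(4,1)=0.0000, V(4,2)=0.0000, V(4,3)=47.0096, V(4,4)=77.6370
  t=3,j=0: stock 15.8123 → up 17.2354 (V=0.0000), down 10.4361 (V=0.0000). Price 0.0000; hedge Δ=0.0000, bond B=0.0000.
  t=3,j=1: stock 26.1142 → up 28.4645 (V=0.0000), down 17.2354 (V=0.0000). Price 0.0000; hedge Δ=0.0000, bond B=0.0000.
  t=3,j=2: stock 43.1280 → up 47.0096 (V=47.0096), down 28.4645 (V=0.0000). Price 39.2719; hedge Δ=2.5349, bond B=-70.0526.
  t=3,j=3: stock 71.2266 → up 77.6370 (V=77.6370), down 47.0096 (V=47.0096). Price 71.2266; hedge Δ=1.0000, bond B=0.0000.
  t=2,j=0: stock 23.9580 → up 26.1142 (V=0.0000), down 15.8123 (V=0.0000). Price 0.0000; hedge Δ=0.0000, bond B=0.0000.
  t=2,j=1: stock 39.5670 → up 43.1280 (V=39.2719), down 26.1142 (V=0.0000). Price 32.8079; hedge Δ=2.3082, bond B=-58.5222.
  t=2,j=2: stock 65.3455 → up 71.2266 (V=71.2266), down 43.1280 (V=39.2719). Price 64.8231; hedge Δ=1.1372, bond B=-9.4901.
  t=1,j=0: stock 36.3000 → up 39.5670 (V=32.8079), down 23.9580 (V=0.0000). Price 27.4078; hedge Δ=2.1019, bond B=-48.8896.
  t=1,j=1: stock 59.9500 → up 65.3455 (V=64.8231), down 39.5670 (V=32.8079). Price 58.5979; hedge Δ=1.2419, bond B=-15.8561.
  t=0,j=0: stock 55.0000 → up 59.9500 (V=58.5979), down 36.3000 (V=27.4078). Price 52.6658; hedge Δ=1.3188, bond B=-19.8693.
As a check, the time-0 holding Δ(0,0)·S0 + B(0,0) comes to 52.6658 — exactly V0.

(0,0): Delta=1.3188 Bond=-19.8693
(1,0): Delta=2.1019 Bond=-48.8896
(1,1): Delta=1.2419 Bond=-15.8561
(2,0): Delta=0.0000 Bond=0.0000
(2,1): Delta=2.3082 Bond=-58.5222
(2,2): Delta=1.1372 Bond=-9.4901
(3,0): Delta=0.0000 Bond=0.0000
(3,1): Delta=0.0000 Bond=0.0000
(3,2): Delta=2.5349 Bond=-70.0526
(3,3): Delta=1.0000 Bond=0.0000
V0=52.6658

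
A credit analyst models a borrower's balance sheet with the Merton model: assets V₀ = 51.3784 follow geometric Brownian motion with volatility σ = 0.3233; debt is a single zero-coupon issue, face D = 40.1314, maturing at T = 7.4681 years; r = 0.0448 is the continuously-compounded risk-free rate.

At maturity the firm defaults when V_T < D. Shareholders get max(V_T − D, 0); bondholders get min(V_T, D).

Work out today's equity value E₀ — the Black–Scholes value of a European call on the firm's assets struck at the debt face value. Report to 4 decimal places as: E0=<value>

E0=27.5870

With assets at 51.3784 and a single debt payment of 40.1314 at 7.4681 years:
d₁ = [ln(V₀/D) + (r + σ²/2)T] / (σ√T)
   = [ln(51.3784/40.1314) + (0.0448 + 0.5·0.3233²)·7.4681] / (0.3233·√7.4681)
   = [0.247059 + 0.724865] / 0.883509 = 1.100072
d₂ = d₁ − σ√T = 1.100072 − 0.883509 = 0.216564
N(d₁) = 0.864350,  N(d₂) = 0.585726,  e^(−rT) = 0.715645
E₀ = V₀·N(d₁) − D·e^(−rT)·N(d₂)
   = 51.3784·0.864350 − 40.1314·0.715645·0.585726 = 27.586952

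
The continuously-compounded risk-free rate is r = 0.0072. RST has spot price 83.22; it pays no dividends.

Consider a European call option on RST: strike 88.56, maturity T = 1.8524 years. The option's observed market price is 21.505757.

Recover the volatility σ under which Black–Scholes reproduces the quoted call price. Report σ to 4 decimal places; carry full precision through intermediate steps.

At σ = 0.5187 the Black–Scholes value reproduces the quote:
σ√T = 0.5187·√1.8524 = 0.705966
d₁ = (ln(S/K) + (r+σ²/2)T) / (σ√T) = (ln(83.22/88.56) + (0.0072+0.5187²/2)·1.8524) / 0.705966 = (-0.062193 + 0.262531) / 0.705966 = 0.283779
d₂ = d₁ − σ√T = 0.283779 − 0.705966 = -0.422186
e^{−rT} = 0.986751
N(d₁) = 0.611710,  N(d₂) = 0.336444
V = S·N(d₁) − K·e^{−rT}·N(d₂) = 50.906529 − 29.400771 = 21.505757 (the quoted price), and the Black–Scholes price is strictly increasing in σ, so σ is unique

sigma = 0.5187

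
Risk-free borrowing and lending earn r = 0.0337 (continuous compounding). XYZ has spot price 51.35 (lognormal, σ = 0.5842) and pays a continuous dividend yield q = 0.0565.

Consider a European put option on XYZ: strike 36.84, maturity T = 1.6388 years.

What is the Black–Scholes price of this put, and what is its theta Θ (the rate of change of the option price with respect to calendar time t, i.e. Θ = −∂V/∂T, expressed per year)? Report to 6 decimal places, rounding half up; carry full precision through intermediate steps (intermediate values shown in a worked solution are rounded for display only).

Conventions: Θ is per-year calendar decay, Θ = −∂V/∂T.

σ√T = 0.5842·√1.6388 = 0.747867
d₁ = (ln(S/K) + (r−q+σ²/2)T) / (σ√T) = (ln(51.35/36.84) + (0.0337−0.0565+0.5842²/2)·1.6388) / 0.747867 = (0.332081 + 0.242288) / 0.747867 = 0.768009
d₂ = d₁ − σ√T = 0.768009 − 0.747867 = 0.020142
e^{−rT} = 0.946270
e^{−qT} = 0.911565
N(−d₁) = 0.221241,  N(−d₂) = 0.491965
Put price V = K·e^{−rT}·N(−d₂) − S·e^{−qT}·N(−d₁) = 17.150190 − 10.356037 = 6.794153
φ(d₁) = (1/√(2π))·e^{−d₁²/2} = 0.297049
Θ = −S·e^{−qT}·φ(d₁)·σ/(2√T) − q·S·e^{−qT}·N(−d₁) + r·K·e^{−rT}·N(−d₂) = −3.172672 − 0.585116 + 0.577961 = -3.179827

price = 6.794153
Θ = -3.179827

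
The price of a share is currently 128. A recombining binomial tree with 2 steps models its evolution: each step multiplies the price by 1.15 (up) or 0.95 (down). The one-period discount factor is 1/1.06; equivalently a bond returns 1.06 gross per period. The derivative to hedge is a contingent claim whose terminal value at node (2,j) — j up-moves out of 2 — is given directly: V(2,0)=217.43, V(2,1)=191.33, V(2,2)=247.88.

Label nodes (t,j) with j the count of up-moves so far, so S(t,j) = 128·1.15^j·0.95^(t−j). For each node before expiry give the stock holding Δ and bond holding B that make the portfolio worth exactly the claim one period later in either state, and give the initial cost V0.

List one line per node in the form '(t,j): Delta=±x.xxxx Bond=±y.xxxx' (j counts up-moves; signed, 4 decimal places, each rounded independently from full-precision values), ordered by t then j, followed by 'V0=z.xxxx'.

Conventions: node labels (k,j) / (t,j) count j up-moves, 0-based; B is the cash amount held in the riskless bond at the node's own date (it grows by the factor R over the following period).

(0,0): Delta=0.7134 Bond=98.9025
(1,0): Delta=-1.0732 Bond=322.0802
(1,1): Delta=1.9209 Bond=-72.9080
V0=190.2115

The replicating-portfolio and risk-neutral prices coincide; use p* = (1.06−0.95)/(1.15−0.95) = 0.5500 for the latter.
At maturity the claim pays: V(2,0)=217.4300, V(2,1)=191.3300, V(2,2)=247.8800
Node (1,0) S=121.6000: V=(p*·191.3300+(1−p*)·217.4300)/1.06=191.5802; Δ=(191.3300−217.4300)/(139.8400−115.5200)=-1.0732; B=V−Δ·S=322.0802
Node (1,1) S=147.2000: V=(p*·247.8800+(1−p*)·191.3300)/1.06=209.8420; Δ=(247.8800−191.3300)/(169.2800−139.8400)=1.9209; B=V−Δ·S=-72.9080
Node (0,0) S=128.0000: V=(p*·209.8420+(1−p*)·191.5802)/1.06=190.2115; Δ=(209.8420−191.5802)/(147.2000−121.6000)=0.7134; B=V−Δ·S=98.9025
Verification: the root portfolio costs Δ(0,0)·S0 + B(0,0) = 190.2115, matching V0.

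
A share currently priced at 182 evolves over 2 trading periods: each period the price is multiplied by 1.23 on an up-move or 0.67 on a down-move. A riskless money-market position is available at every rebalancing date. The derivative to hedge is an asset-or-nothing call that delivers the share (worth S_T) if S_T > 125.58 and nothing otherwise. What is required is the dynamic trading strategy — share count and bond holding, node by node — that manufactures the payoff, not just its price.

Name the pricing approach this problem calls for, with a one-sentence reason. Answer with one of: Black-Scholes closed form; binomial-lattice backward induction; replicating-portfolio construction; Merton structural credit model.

framework: replicating-portfolio construction

Key observation: what is demanded is not a single number but the (Δ, B) position at each node of the 1.23/0.67 tree starting at 182; constructing those positions is the replicating-portfolio method.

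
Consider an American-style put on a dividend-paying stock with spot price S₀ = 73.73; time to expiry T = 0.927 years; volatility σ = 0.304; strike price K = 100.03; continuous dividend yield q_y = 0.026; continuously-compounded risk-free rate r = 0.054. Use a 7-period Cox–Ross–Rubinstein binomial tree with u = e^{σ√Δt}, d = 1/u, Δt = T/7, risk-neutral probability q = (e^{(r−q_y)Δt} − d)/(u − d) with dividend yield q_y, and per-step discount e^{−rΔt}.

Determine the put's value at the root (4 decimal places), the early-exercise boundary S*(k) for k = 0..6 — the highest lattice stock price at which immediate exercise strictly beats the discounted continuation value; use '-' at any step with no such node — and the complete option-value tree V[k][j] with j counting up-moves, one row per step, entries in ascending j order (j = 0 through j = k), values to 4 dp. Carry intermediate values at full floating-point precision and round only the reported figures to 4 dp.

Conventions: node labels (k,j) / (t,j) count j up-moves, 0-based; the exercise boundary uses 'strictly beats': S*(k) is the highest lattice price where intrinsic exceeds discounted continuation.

price = 26.7771
boundary = - 66.0084 59.0955 66.0084 73.7300 66.0084 73.7300
tree:
26.7771
34.0216 19.6034
40.9345 26.3731 12.8204
47.1235 34.0216 18.7714 6.7929
52.6643 40.9345 26.3000 11.1836 2.3067
57.6248 47.1235 34.0216 17.6942 4.5475 0.0000
62.0658 52.6643 40.9345 26.3000 8.9654 0.0000 0.0000
66.0417 57.6248 47.1235 34.0216 17.6751 0.0000 0.0000 0.0000

Δt=0.13243  u=1.11698  d=0.89527  q=0.48913  discount=0.99287
step 7 (expiry): payoffs max(K−S,0) = 66.0417 57.6248 47.1235 34.0216 17.6751 0.0000 0.0000 0.0000
step 6: (k=6,j=0): S=37.9642, K−S=62.0658, hold=61.4835 ⇒ V=62.0658 exercise | (k=6,j=1): S=47.3657, K−S=52.6643, hold=52.1143 ⇒ V=52.6643 exercise | (k=6,j=2): S=59.0955, K−S=40.9345, hold=40.4249 ⇒ V=40.9345 exercise | (k=6,j=3): S=73.7300, K−S=26.3000, hold=25.8406 ⇒ V=26.3000 exercise | (k=6,j=4): S=91.9887, K−S=8.0413, hold=8.9654 ⇒ V=8.9654 continue | (k=6,j=5): S=114.7690, K−S=0.0000, hold=0.0000 ⇒ V=0.0000 continue | (k=6,j=6): S=143.1906, K−S=0.0000, hold=0.0000 ⇒ V=0.0000 continue  boundary S*=73.7300
step 5: (k=5,j=0): S=42.4052, K−S=57.6248, hold=57.0578 ⇒ V=57.6248 exercise | (k=5,j=1): S=52.9065, K−S=47.1235, hold=46.5926 ⇒ V=47.1235 exercise | (k=5,j=2): S=66.0084, K−S=34.0216, hold=33.5357 ⇒ V=34.0216 exercise | (k=5,j=3): S=82.3549, K−S=17.6751, hold=17.6942 ⇒ V=17.6942 continue | (k=5,j=4): S=102.7494, K−S=0.0000, hold=4.5475 ⇒ V=4.5475 continue | (k=5,j=5): S=128.1945, K−S=0.0000, hold=0.0000 ⇒ V=0.0000 continue  boundary S*=66.0084
step 4: (k=4,j=0): S=47.3657, K−S=52.6643, hold=52.1143 ⇒ V=52.6643 exercise | (k=4,j=1): S=59.0955, K−S=40.9345, hold=40.4249 ⇒ V=40.9345 exercise | (k=4,j=2): S=73.7300, K−S=26.3000, hold=25.8499 ⇒ V=26.3000 exercise | (k=4,j=3): S=91.9887, K−S=8.0413, hold=11.1836 ⇒ V=11.1836 continue | (k=4,j=4): S=114.7690, K−S=0.0000, hold=2.3067 ⇒ V=2.3067 continue  boundary S*=73.7300
step 3: (k=3,j=0): S=52.9065, K−S=47.1235, hold=46.5926 ⇒ V=47.1235 exercise | (k=3,j=1): S=66.0084, K−S=34.0216, hold=33.5357 ⇒ V=34.0216 exercise | (k=3,j=2): S=82.3549, K−S=17.6751, hold=18.7714 ⇒ V=18.7714 continue | (k=3,j=3): S=102.7494, K−S=0.0000, hold=6.7929 ⇒ V=6.7929 continue  boundary S*=66.0084
step 2: (k=2,j=0): S=59.0955, K−S=40.9345, hold=40.4249 ⇒ V=40.9345 exercise | (k=2,j=1): S=73.7300, K−S=26.3000, hold=26.3731 ⇒ V=26.3731 continue | (k=2,j=2): S=91.9887, K−S=8.0413, hold=12.8204 ⇒ V=12.8204 continue  boundary S*=59.0955
step 1: (k=1,j=0): S=66.0084, K−S=34.0216, hold=33.5712 ⇒ V=34.0216 exercise | (k=1,j=1): S=82.3549, K−S=17.6751, hold=19.6034 ⇒ V=19.6034 continue  boundary S*=66.0084
step 0: (k=0,j=0): S=73.7300, K−S=26.3000, hold=26.7771 ⇒ V=26.7771 continue  boundary S*=-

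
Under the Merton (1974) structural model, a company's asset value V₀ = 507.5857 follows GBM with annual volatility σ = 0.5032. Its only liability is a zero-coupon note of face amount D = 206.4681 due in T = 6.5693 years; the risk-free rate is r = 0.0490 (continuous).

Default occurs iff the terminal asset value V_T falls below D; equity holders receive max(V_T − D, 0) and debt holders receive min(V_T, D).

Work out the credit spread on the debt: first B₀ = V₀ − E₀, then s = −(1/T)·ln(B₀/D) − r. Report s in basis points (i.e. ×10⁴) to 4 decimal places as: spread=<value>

spread=325.1270

Equity is a call on the firm's assets struck at D = 206.4681:
d₁ = [ln(V₀/D) + (r + σ²/2)T] / (σ√T)
   = [ln(507.5857/206.4681) + (0.0490 + 0.5·0.5032²)·6.5693] / (0.5032·√6.5693)
   = [0.899520 + 1.153603] / 1.289734 = 1.591896
d₂ = d₁ − σ√T = 1.591896 − 1.289734 = 0.302162
N(d₁) = 0.944296,  N(d₂) = 0.618736,  e^(−rT) = 0.724774
E₀ = V₀·N(d₁) − D·e^(−rT)·N(d₂)
   = 507.5857·0.944296 − 206.4681·0.724774·0.618736 = 386.721871
B₀ = V₀ − E₀ = 507.5857 − 386.721871 = 120.863829
spread = −(1/T)·ln(B₀/D) − r = −(1/6.5693)·ln(120.863829/206.4681) − 0.0490 = 0.03251270
in basis points: 0.03251270 × 10⁴ = 325.1270 bp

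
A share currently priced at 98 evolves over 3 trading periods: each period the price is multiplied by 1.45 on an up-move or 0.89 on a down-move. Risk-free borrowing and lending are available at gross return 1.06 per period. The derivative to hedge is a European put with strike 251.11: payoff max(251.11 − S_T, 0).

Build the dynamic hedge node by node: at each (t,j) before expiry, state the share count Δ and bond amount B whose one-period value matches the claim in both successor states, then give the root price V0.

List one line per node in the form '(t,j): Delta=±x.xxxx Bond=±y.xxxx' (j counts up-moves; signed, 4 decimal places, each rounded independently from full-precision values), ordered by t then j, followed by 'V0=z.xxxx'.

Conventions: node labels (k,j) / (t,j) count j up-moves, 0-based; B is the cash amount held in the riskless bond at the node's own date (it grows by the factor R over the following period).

(0,0): Delta=-0.9288 Bond=204.9765
(1,0): Delta=-1.0000 Bond=223.4870
(1,1): Delta=-0.8285 Bond=203.0244
(2,0): Delta=-1.0000 Bond=236.8962
(2,1): Delta=-1.0000 Bond=236.8962
(2,2): Delta=-0.5870 Bond=165.4455
V0=113.9562

Under the risk-neutral measure, an up-move has probability p* = (R−d)/(u−d) = 0.3036 and values discount at R = 1.06.
Expiry values: V(3,0)=182.0230, V(3,1)=138.5526, V(3,2)=67.7300, V(3,3)=0.0000
Node (2,0) S=77.6258: V=(p*·138.5526+(1−p*)·182.0230)/1.06=159.2704; Δ=(138.5526−182.0230)/(112.5574−69.0870)=-1.0000; B=V−Δ·S=236.8962
Node (2,1) S=126.4690: V=(p*·67.7300+(1−p*)·138.5526)/1.06=110.4272; Δ=(67.7300−138.5526)/(183.3800−112.5574)=-1.0000; B=V−Δ·S=236.8962
Node (2,2) S=206.0450: V=(p*·0.0000+(1−p*)·67.7300)/1.06=44.4991; Δ=(0.0000−67.7300)/(298.7653−183.3801)=-0.5870; B=V−Δ·S=165.4455
Node (1,0) S=87.2200: V=(p*·110.4272+(1−p*)·159.2704)/1.06=136.2670; Δ=(110.4272−159.2704)/(126.4690−77.6258)=-1.0000; B=V−Δ·S=223.4870
Node (1,1) S=142.1000: V=(p*·44.4991+(1−p*)·110.4272)/1.06=85.2956; Δ=(44.4991−110.4272)/(206.0450−126.4690)=-0.8285; B=V−Δ·S=203.0244
Node (0,0) S=98.0000: V=(p*·85.2956+(1−p*)·136.2670)/1.06=113.9562; Δ=(85.2956−136.2670)/(142.1000−87.2200)=-0.9288; B=V−Δ·S=204.9765
As a check, the time-0 holding Δ(0,0)·S0 + B(0,0) comes to 113.9562 — exactly V0.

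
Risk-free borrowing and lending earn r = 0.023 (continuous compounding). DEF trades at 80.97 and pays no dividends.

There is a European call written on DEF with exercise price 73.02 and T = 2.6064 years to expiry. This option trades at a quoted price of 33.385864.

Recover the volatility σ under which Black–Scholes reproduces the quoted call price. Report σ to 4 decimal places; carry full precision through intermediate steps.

sigma = 0.5783

At σ = 0.5783 the Black–Scholes value reproduces the quote:
σ√T = 0.5783·√2.6064 = 0.933628
d₁ = (ln(S/K) + (r+σ²/2)T) / (σ√T) = (ln(80.97/73.02) + (0.023+0.5783²/2)·2.6064) / 0.933628 = (0.103345 + 0.495778) / 0.933628 = 0.641715
d₂ = d₁ − σ√T = 0.641715 − 0.933628 = -0.291913
e^{−rT} = 0.941814
N(d₁) = 0.739471,  N(d₂) = 0.385177
V = S·N(d₁) − K·e^{−rT}·N(d₂) = 59.874956 − 26.489092 = 33.385864 (equal to the quote); since ∂V/∂σ > 0 for all σ, the implied volatility is unique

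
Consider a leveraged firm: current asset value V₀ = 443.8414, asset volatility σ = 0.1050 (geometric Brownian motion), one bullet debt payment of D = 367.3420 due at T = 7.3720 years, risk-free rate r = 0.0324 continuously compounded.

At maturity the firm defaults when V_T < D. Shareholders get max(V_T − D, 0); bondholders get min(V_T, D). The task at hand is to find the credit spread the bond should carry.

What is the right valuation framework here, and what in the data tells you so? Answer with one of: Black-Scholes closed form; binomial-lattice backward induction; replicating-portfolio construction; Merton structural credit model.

framework: Merton structural credit model

Key observation: the asked-for credit quantity lives on the firm's capital structure — asset value, asset volatility, debt face 367.3420 — which is the structural model's domain.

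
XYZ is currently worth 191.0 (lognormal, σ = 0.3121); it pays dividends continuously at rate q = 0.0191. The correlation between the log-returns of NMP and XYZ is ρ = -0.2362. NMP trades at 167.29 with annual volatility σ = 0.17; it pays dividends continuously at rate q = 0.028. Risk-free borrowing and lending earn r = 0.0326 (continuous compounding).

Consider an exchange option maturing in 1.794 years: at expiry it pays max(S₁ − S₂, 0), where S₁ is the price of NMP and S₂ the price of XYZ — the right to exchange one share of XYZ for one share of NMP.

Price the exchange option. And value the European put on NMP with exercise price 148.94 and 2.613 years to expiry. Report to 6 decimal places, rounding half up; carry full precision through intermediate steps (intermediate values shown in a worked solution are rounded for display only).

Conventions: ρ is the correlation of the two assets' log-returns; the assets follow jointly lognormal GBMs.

σ_eff = √(σ₁² + σ₂² − 2ρσ₁σ₂) = √(0.17² + 0.3121² − 2·-0.2362·0.17·0.3121) = 0.389064
d₁ = (ln(S₁/S₂) + (q₂ − q₁ + σ_eff²/2)T) / (σ_eff√T) = (ln(167.29/191.0) + (0.0191 − 0.028 + 0.075685)·1.794) / 0.521113 = -0.024432
d₂ = d₁ − σ_eff√T = -0.024432 − 0.521113 = -0.545545
N(d₁) = 0.490254,  N(d₂) = 0.292689
V = S₁·e^{−q₁T}·N(d₁) − S₂·e^{−q₂T}·N(d₂) = 77.996599 − 54.020557 = 23.976041
[vanilla: NMP put K=148.94]
σ√T = 0.17·√2.613 = 0.274801
d₁ = (ln(S/K) + (r−q+σ²/2)T) / (σ√T) = (ln(167.29/148.94) + (0.0326−0.028+0.17²/2)·2.613) / 0.274801 = (0.116185 + 0.049778) / 0.274801 = 0.603938
d₂ = d₁ − σ√T = 0.603938 − 0.274801 = 0.329137
e^{−rT} = 0.918343
e^{−qT} = 0.929448
N(−d₁) = 0.272942,  N(−d₂) = 0.371026
price = K·e^{−rT}·N(−d₂) − S·e^{−qT}·N(−d₁) = 50.748232 − 42.439104 = 8.309128

exchange price = 23.976041
price(NMP put K=148.94) = 8.309128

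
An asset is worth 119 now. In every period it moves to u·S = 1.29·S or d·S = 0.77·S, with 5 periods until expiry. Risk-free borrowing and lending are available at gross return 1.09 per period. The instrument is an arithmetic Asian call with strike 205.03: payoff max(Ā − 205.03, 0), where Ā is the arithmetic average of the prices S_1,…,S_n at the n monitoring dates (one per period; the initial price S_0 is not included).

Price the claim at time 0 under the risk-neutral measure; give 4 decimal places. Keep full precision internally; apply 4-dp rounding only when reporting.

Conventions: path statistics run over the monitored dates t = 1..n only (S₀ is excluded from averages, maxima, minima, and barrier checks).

price = 5.2755

With p* = (R−d)/(u−d) = 0.6154, sum probability × payoff across the paths and divide by R^5.
Enumerate all 2^5 = 32 price paths (U = up ×1.29, D = down ×0.77); each path with k up-moves has probability p*^k·(1−p*)^(5−k).
DDDDD: Ā=58.1111, payoff=0.0000, prob=0.008417
UDDDD: Ā=97.3549, payoff=0.0000, prob=0.013466
DUDDD: Ā=84.9789, payoff=0.0000, prob=0.013466
UUDDD: Ā=142.3673, payoff=0.0000, prob=0.021546
DDUDD: Ā=75.4494, payoff=0.0000, prob=0.013466
UDUDD: Ā=126.4022, payoff=0.0000, prob=0.021546
DUUDD: Ā=114.0262, payoff=0.0000, prob=0.021546
UUUDD: Ā=191.0310, payoff=0.0000, prob=0.034474
DDDUD: Ā=68.1117, payoff=0.0000, prob=0.013466
UDDUD: Ā=114.1092, payoff=0.0000, prob=0.021546
DUDUD: Ā=101.7332, payoff=0.0000, prob=0.021546
UUDUD: Ā=170.4361, payoff=0.0000, prob=0.034474
DDUUD: Ā=92.2036, payoff=0.0000, prob=0.021546
UDUUD: Ā=154.4710, payoff=0.0000, prob=0.034474
DUUUD: Ā=142.0950, payoff=0.0000, prob=0.034474
UUUUD: Ā=238.0553, payoff=33.0253, prob=0.055159
DDDDU: Ā=62.4616, payoff=0.0000, prob=0.013466
UDDDU: Ā=104.6435, payoff=0.0000, prob=0.021546
DUDDU: Ā=92.2675, payoff=0.0000, prob=0.021546
UUDDU: Ā=154.5780, payoff=0.0000, prob=0.034474
DDUDU: Ā=82.7380, payoff=0.0000, prob=0.021546
UDUDU: Ā=138.6130, payoff=0.0000, prob=0.034474
DUUDU: Ā=126.2370, payoff=0.0000, prob=0.034474
UUUDU: Ā=211.4879, payoff=6.4579, prob=0.055159
DDDUU: Ā=75.4002, payoff=0.0000, prob=0.021546
UDDUU: Ā=126.3199, payoff=0.0000, prob=0.034474
DUDUU: Ā=113.9439, payoff=0.0000, prob=0.034474
UUDUU: Ā=190.8930, payoff=0.0000, prob=0.055159
DDUUU: Ā=104.4144, payoff=0.0000, prob=0.034474
UDUUU: Ā=174.9279, payoff=0.0000, prob=0.055159
DUUUU: Ā=162.5519, payoff=0.0000, prob=0.055159
UUUUU: Ā=272.3273, payoff=67.2973, prob=0.088254
Price = Σ prob·payoff / R^5 = 8.117076 / 1.538624 = 5.2755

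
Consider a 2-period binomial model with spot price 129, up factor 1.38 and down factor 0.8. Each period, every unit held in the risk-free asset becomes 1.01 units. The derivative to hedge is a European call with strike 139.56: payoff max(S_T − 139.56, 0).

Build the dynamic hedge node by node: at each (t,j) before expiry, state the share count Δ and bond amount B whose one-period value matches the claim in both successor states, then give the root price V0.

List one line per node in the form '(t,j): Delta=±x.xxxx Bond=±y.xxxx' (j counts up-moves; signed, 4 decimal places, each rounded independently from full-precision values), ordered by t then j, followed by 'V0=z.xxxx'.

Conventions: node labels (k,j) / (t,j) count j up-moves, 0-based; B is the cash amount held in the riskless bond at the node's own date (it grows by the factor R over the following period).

Under the risk-neutral measure, an up-move has probability p* = (R−d)/(u−d) = 0.3621 and values discount at R = 1.01.
Payoffs at expiry: V(2,0)=0.0000, V(2,1)=2.8560, V(2,2)=106.1076
Node (1,0) S=103.2000: V=(p*·2.8560+(1−p*)·0.0000)/1.01=1.0238; Δ=(2.8560−0.0000)/(142.4160−82.5600)=0.0477; B=V−Δ·S=-3.9003
Node (1,1) S=178.0200: V=(p*·106.1076+(1−p*)·2.8560)/1.01=39.8418; Δ=(106.1076−2.8560)/(245.6676−142.4160)=1.0000; B=V−Δ·S=-138.1782
Node (0,0) S=129.0000: V=(p*·39.8418+(1−p*)·1.0238)/1.01=14.9293; Δ=(39.8418−1.0238)/(178.0200−103.2000)=0.5188; B=V−Δ·S=-51.9982
Sanity check at the root: Δ(0,0)·S0 + B(0,0) reproduces V0 = 14.9293.

(0,0): Delta=0.5188 Bond=-51.9982
(1,0): Delta=0.0477 Bond=-3.9003
(1,1): Delta=1.0000 Bond=-138.1782
V0=14.9293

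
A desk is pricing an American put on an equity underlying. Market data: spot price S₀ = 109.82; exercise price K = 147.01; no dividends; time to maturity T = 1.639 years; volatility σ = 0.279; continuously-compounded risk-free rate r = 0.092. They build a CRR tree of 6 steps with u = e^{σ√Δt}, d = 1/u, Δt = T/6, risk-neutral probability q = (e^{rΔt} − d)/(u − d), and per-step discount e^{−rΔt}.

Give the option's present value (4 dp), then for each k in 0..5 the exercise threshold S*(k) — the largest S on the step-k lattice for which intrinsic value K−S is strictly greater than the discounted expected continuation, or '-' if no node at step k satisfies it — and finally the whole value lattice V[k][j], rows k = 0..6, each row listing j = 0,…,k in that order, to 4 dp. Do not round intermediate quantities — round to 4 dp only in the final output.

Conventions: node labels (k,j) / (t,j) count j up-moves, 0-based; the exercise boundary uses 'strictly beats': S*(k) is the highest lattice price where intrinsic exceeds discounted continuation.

Δt=0.27317, u=1.15699, d=0.86431, q=0.55057, disc=e^(-rΔt)=0.97518
k=6 terminal: V=max(K-S,0) → 101.2266 85.7234 64.9704 37.1900 0.0025 0.0000 0.0000
k=5: j=0 S=52.9708 intr=94.0392 cont=90.3907 V=94.0392[EX]; j=1 S=70.9079 intr=76.1021 cont=72.4536 V=76.1021[EX]; j=2 S=94.9189 intr=52.0911 cont=48.4426 V=52.0911[EX]; j=3 S=127.0605 intr=19.9495 cont=16.3010 V=19.9495[EX]; j=4 S=170.0859 intr=0.0000 cont=0.0011 V=0.0011[hold]; j=5 S=227.6807 intr=0.0000 cont=0.0000 V=0.0000[hold]  S*(5)=127.0605
k=4: j=0 S=61.2866 intr=85.7234 cont=82.0749 V=85.7234[EX]; j=1 S=82.0396 intr=64.9704 cont=61.3219 V=64.9704[EX]; j=2 S=109.8200 intr=37.1900 cont=33.5415 V=37.1900[EX]; j=3 S=147.0075 intr=0.0025 cont=8.7441 V=8.7441[hold]; j=4 S=196.7874 intr=0.0000 cont=0.0005 V=0.0005[hold]  S*(4)=109.8200
k=3: j=0 S=70.9079 intr=76.1021 cont=72.4536 V=76.1021[EX]; j=1 S=94.9189 intr=52.0911 cont=48.4426 V=52.0911[EX]; j=2 S=127.0605 intr=19.9495 cont=20.9944 V=20.9944[hold]; j=3 S=170.0859 intr=0.0000 cont=3.8326 V=3.8326[hold]  S*(3)=94.9189
k=2: j=0 S=82.0396 intr=64.9704 cont=61.3219 V=64.9704[EX]; j=1 S=109.8200 intr=37.1900 cont=34.1025 V=37.1900[EX]; j=2 S=147.0075 intr=0.0025 cont=11.2592 V=11.2592[hold]  S*(2)=109.8200
k=1: j=0 S=94.9189 intr=52.0911 cont=48.4426 V=52.0911[EX]; j=1 S=127.0605 intr=19.9495 cont=22.3447 V=22.3447[hold]  S*(1)=94.9189
k=0: j=0 S=109.8200 intr=37.1900 cont=34.8275 V=37.1900[EX]  S*(0)=109.8200

price = 37.1900
boundary = 109.8200 94.9189 109.8200 94.9189 109.8200 127.0605
tree:
37.1900
52.0911 22.3447
64.9704 37.1900 11.2592
76.1021 52.0911 20.9944 3.8326
85.7234 64.9704 37.1900 8.7441 0.0005
94.0392 76.1021 52.0911 19.9495 0.0011 0.0000
101.2266 85.7234 64.9704 37.1900 0.0025 0.0000 0.0000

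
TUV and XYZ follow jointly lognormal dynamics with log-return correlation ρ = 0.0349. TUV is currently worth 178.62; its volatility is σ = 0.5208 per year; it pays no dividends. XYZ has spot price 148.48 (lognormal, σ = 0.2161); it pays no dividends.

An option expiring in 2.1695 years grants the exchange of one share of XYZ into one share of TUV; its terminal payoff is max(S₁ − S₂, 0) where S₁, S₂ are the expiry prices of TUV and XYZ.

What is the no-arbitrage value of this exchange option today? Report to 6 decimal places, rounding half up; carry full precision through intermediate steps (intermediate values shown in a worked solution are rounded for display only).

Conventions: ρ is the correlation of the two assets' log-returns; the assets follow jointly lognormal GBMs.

exchange price = 68.361287

σ_eff = √(σ₁² + σ₂² − 2ρσ₁σ₂) = √(0.5208² + 0.2161² − 2·0.0349·0.5208·0.2161) = 0.556845
d₁ = (ln(S₁/S₂) + (q₂ − q₁ + σ_eff²/2)T) / (σ_eff√T) = (ln(178.62/148.48) + (0.0 − 0.0 + 0.155038)·2.1695) / 0.820189 = 0.635421
d₂ = d₁ − σ_eff√T = 0.635421 − 0.820189 = -0.184768
N(d₁) = 0.737423,  N(d₂) = 0.426705
V = S₁·e^{−q₁T}·N(d₁) − S₂·e^{−q₂T}·N(d₂) = 131.718514 − 63.357228 = 68.361287
Key observation: no risk-free rate is needed — with the second asset as numeraire the exchange option is a call on the ratio S₁/S₂, and r cancels out of the value.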